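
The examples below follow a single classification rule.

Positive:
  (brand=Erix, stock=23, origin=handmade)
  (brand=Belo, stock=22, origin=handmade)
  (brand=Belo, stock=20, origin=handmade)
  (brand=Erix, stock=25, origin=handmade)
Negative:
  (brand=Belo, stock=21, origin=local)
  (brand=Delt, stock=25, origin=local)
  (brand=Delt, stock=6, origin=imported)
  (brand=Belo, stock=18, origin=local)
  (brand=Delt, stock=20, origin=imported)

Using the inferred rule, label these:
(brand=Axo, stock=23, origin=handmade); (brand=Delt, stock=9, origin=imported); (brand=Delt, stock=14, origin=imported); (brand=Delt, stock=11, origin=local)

Positive, Negative, Negative, Negative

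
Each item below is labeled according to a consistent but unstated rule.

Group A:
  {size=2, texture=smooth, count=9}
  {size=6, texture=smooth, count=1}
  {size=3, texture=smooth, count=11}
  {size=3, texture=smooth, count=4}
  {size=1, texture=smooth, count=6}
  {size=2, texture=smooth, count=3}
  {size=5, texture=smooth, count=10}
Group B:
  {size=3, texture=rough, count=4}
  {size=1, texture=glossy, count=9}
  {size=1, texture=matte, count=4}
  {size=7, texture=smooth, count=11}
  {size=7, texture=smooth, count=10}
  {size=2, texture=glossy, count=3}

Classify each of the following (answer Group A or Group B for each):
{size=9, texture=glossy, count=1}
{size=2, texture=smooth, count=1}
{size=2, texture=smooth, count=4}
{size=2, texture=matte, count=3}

Group B, Group A, Group A, Group B

The pattern is that an item is 'Group A' exactly when: texture is smooth AND size ≤ 6.
{size=9, texture=glossy, count=1} → texture is glossy, size = 9 → Group B.
{size=2, texture=smooth, count=1} → texture is smooth, size = 2 → Group A.
{size=2, texture=smooth, count=4} → texture is smooth, size = 2 → Group A.
{size=2, texture=matte, count=3} → texture is matte, size = 2 → Group B.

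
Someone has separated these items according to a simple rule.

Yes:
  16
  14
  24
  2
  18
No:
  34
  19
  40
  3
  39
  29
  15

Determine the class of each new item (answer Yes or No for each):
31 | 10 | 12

The pattern is that an item is 'Yes' exactly when: even AND at most 24.
31: No (31 is odd, 31 > 24).
10: Yes (10 is even, 10 ≤ 24).
12: Yes (12 is even, 12 ≤ 24).

No, Yes, Yes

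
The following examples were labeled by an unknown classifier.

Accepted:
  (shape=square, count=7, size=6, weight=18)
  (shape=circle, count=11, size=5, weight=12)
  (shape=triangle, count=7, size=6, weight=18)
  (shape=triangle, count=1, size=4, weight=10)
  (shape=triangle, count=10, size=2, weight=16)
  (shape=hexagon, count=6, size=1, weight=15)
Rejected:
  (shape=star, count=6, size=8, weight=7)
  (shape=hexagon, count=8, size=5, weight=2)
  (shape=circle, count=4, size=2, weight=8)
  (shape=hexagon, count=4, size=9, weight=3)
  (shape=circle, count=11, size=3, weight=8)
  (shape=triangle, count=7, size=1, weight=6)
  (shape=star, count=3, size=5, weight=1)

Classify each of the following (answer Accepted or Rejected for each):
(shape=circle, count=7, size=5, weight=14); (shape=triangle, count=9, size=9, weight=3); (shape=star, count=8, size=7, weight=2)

Accepted, Rejected, Rejected

Rule: weight ≥ 10. This holds for each 'Accepted' example and fails for each 'Rejected' one.
(shape=circle, count=7, size=5, weight=14) — weight = 14, hence Accepted.
(shape=triangle, count=9, size=9, weight=3) — weight = 3, hence Rejected.
(shape=star, count=8, size=7, weight=2) — weight = 2, hence Rejected.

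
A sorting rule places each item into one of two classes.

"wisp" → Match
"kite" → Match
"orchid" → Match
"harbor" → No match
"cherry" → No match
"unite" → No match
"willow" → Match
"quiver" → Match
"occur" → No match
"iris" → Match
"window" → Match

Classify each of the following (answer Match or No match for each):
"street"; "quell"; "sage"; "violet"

The simplest hypothesis consistent with all the labels is: even length AND contains 'i'.

No match, No match, No match, Match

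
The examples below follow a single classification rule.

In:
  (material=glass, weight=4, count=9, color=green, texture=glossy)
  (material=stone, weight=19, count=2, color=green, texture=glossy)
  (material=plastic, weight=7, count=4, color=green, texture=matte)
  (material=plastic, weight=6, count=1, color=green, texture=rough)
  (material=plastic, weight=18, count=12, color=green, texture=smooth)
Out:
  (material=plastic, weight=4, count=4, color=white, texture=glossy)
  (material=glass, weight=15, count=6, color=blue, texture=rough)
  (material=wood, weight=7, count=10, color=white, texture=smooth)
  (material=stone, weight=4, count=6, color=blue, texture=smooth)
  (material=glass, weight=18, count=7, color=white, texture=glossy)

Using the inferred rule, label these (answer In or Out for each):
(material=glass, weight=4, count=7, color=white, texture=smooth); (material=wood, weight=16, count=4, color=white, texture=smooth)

'In' ⟺ color is green.
(material=glass, weight=4, count=7, color=white, texture=smooth) → color is white → Out.
(material=wood, weight=16, count=4, color=white, texture=smooth) → color is white → Out.

Out, Out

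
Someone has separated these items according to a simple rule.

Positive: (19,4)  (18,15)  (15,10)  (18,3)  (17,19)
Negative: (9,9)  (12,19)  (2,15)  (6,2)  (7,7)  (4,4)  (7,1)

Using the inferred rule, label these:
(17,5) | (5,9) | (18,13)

Positive, Negative, Positive

The classifier is using: first ≥ 15.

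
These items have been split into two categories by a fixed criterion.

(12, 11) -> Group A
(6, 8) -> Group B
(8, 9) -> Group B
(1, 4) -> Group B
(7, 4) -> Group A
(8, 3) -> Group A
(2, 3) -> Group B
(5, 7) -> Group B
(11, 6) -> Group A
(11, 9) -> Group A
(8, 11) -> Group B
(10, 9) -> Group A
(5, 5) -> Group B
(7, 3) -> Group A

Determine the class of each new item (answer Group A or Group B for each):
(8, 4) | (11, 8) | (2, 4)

Group A, Group A, Group B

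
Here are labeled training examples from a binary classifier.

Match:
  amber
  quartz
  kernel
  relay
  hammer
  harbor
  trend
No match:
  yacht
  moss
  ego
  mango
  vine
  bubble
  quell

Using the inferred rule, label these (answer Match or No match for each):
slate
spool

No match, No match

Comparing the two groups points to one rule — contains 'r'.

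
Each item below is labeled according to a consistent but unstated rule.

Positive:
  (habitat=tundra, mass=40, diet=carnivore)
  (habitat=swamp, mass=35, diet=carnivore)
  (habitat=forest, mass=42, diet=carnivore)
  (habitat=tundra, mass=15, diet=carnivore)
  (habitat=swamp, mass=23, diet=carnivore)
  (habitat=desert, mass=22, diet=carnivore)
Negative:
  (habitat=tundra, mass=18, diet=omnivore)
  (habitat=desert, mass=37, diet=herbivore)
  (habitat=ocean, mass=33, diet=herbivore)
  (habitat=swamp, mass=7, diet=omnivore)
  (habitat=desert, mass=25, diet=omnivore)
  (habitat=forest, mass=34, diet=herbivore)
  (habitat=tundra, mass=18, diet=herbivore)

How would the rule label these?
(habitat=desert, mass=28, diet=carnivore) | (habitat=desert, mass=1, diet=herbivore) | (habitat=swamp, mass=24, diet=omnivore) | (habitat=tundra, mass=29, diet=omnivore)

Positive, Negative, Negative, Negative

The rule appears to be: diet is carnivore.
(habitat=desert, mass=28, diet=carnivore): diet is carnivore — meets the rule, so Positive.
(habitat=desert, mass=1, diet=herbivore): diet is herbivore — doesn't match, so Negative.
(habitat=swamp, mass=24, diet=omnivore): diet is omnivore — doesn't match, so Negative.
(habitat=tundra, mass=29, diet=omnivore): diet is omnivore — doesn't match, so Negative.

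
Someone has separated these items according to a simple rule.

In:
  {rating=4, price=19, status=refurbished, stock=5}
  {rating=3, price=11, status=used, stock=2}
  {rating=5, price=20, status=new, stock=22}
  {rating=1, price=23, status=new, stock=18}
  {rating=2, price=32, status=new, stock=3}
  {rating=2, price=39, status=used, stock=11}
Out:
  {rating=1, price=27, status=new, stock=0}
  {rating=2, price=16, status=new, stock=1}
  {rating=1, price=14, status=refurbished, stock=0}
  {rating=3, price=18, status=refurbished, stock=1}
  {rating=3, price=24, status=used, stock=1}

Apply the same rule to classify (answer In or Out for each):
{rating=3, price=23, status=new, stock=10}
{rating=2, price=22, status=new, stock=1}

In, Out

A rule that fits every label: stock ≥ 2 — true of each 'In' example, false of each 'Out' one.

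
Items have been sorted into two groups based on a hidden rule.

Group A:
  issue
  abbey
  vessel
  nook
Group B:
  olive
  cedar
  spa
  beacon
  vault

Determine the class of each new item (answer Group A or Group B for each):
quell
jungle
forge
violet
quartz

One predicate separates the groups cleanly: has a double letter.
quell: 'll' doubled — fits, so Group A. jungle: no doubled letter — does not pass, so Group B. forge: no doubled letter — does not pass, so Group B. violet: no doubled letter — does not pass, so Group B. quartz: no doubled letter — does not pass, so Group B.

Group A, Group B, Group B, Group B, Group B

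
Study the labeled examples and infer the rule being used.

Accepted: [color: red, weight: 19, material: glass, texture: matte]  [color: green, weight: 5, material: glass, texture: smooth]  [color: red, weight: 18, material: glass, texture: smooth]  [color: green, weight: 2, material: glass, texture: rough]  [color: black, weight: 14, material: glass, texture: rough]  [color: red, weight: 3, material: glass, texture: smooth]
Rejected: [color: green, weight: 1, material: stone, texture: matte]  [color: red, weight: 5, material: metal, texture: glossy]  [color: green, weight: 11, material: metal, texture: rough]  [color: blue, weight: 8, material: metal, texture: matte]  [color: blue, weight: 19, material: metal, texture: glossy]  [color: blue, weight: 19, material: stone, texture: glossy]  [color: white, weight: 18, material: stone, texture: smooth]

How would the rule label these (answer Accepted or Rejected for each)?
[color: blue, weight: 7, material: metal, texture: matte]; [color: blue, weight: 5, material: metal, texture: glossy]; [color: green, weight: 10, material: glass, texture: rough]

The distinguishing property — material is glass — holds for all the 'Accepted' cases and none of the 'Rejected' cases.

Rejected, Rejected, Accepted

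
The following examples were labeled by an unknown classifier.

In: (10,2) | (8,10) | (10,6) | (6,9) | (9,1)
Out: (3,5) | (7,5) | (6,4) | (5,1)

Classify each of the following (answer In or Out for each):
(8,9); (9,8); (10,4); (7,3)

Every 'In' example satisfies: max ≥ 8. None of the 'Out' examples do.
(8,9): In (max 9). (9,8): In (max 9). (10,4): In (max 10). (7,3): Out (max 7).

In, In, In, Out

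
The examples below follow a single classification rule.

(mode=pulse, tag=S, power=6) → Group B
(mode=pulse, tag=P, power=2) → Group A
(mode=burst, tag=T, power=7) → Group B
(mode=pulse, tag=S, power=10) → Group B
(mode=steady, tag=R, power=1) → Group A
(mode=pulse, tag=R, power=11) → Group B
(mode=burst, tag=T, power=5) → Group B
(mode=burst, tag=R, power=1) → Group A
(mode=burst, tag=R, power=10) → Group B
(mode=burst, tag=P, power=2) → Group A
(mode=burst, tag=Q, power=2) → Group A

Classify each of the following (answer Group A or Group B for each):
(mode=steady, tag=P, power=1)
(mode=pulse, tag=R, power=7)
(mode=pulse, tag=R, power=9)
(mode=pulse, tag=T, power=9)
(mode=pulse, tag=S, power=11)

Group A, Group B, Group B, Group B, Group B

The pattern is that an item is 'Group A' exactly when: power ≤ 2.
(mode=steady, tag=P, power=1) — power = 1, hence Group A.
(mode=pulse, tag=R, power=7) — power = 7, hence Group B.
(mode=pulse, tag=R, power=9) — power = 9, hence Group B.
(mode=pulse, tag=T, power=9) — power = 9, hence Group B.
(mode=pulse, tag=S, power=11) — power = 11, hence Group B.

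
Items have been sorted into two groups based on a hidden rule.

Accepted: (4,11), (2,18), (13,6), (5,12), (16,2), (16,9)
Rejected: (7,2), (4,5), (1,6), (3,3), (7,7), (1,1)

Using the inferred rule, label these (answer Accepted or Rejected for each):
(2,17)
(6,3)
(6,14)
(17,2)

'Accepted' ⟺ sum ≥ 15.

Accepted, Rejected, Accepted, Accepted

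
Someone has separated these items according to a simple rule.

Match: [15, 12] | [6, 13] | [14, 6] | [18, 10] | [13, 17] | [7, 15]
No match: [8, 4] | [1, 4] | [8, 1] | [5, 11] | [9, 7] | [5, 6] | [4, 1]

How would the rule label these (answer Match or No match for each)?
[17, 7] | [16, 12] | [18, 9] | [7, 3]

The distinguishing property — sum ≥ 19 — holds for all the 'Match' cases and none of the 'No match' cases.
[17, 7]: Match (17+7 = 24). [16, 12]: Match (16+12 = 28). [18, 9]: Match (18+9 = 27). [7, 3]: No match (7+3 = 10).

Match, Match, Match, No match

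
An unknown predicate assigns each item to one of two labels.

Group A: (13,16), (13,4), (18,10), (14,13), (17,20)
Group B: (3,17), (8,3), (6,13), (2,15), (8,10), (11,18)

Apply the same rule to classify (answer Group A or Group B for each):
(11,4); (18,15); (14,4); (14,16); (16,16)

Group B, Group A, Group A, Group A, Group A

Rule: first ≥ 13. This holds for each 'Group A' example and fails for each 'Group B' one.
(11,4) — first 11, hence Group B.
(18,15) — first 18, hence Group A.
(14,4) — first 14, hence Group A.
(14,16) — first 14, hence Group A.
(16,16) — first 16, hence Group A.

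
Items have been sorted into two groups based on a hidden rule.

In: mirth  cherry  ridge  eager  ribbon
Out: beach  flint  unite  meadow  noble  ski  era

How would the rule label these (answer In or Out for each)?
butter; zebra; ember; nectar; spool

In, In, In, In, Out

The distinguishing property — length ≥ 5 AND contains 'r' — holds for all the 'In' cases and none of the 'Out' cases.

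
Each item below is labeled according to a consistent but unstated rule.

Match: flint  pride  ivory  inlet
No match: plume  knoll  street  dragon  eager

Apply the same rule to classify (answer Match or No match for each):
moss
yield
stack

No match, Match, No match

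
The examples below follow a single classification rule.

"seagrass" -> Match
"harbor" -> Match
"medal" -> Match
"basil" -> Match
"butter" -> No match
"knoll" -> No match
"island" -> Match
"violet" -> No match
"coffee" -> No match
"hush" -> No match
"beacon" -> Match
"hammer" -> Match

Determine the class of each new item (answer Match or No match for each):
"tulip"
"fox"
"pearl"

No match, No match, Match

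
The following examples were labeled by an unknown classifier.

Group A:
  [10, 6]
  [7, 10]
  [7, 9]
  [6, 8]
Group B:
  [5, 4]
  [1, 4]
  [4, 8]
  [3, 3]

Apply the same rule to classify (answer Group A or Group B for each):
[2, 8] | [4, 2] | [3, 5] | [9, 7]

Group B, Group B, Group B, Group A

The rule appears to be: sum ≥ 14.
Group B: [2, 8], since 2+8 = 10.
Group B: [4, 2], since 4+2 = 6.
Group B: [3, 5], since 3+5 = 8.
Group A: [9, 7], since 9+7 = 16.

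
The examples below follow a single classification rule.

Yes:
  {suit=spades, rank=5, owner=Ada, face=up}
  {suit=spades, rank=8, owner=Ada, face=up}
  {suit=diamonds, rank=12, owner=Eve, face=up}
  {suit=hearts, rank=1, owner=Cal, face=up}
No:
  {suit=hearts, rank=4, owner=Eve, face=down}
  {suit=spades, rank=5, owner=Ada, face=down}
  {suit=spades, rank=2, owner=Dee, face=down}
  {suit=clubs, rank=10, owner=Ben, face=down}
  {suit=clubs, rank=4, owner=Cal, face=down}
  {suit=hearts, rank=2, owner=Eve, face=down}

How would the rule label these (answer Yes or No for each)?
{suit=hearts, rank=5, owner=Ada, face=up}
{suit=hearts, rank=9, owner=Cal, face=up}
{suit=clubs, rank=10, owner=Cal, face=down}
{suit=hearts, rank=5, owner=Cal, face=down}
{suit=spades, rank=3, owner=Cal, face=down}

Every 'Yes' example satisfies: face is up. None of the 'No' examples do.
{suit=hearts, rank=5, owner=Ada, face=up}: face is up — meets the rule, so Yes.
{suit=hearts, rank=9, owner=Cal, face=up}: face is up — meets the rule, so Yes.
{suit=clubs, rank=10, owner=Cal, face=down}: face is down — fails this test, so No.
{suit=hearts, rank=5, owner=Cal, face=down}: face is down — fails this test, so No.
{suit=spades, rank=3, owner=Cal, face=down}: face is down — fails this test, so No.

Yes, Yes, No, No, No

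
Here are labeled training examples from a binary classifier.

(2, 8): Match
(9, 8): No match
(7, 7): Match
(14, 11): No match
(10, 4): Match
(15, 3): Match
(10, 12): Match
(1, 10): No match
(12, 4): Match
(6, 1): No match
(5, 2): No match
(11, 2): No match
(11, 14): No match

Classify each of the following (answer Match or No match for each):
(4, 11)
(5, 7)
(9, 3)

No match, Match, Match

'Match' ⟺ sum is even.
(4, 11) — 4+11 = 15, hence No match.
(5, 7) — 5+7 = 12, hence Match.
(9, 3) — 9+3 = 12, hence Match.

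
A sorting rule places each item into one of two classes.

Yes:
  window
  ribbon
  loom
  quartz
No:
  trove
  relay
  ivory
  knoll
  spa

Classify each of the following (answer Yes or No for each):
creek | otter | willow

No, No, Yes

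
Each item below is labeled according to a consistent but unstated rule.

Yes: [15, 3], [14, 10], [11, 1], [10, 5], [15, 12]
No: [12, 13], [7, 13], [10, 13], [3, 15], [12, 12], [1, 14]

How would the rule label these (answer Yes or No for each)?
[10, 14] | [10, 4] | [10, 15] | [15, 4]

The pattern is that an item is 'Yes' exactly when: first > second.
[10, 14] → 10 < 14 → No. [10, 4] → 10 > 4 → Yes. [10, 15] → 10 < 15 → No. [15, 4] → 15 > 4 → Yes.

No, Yes, No, Yes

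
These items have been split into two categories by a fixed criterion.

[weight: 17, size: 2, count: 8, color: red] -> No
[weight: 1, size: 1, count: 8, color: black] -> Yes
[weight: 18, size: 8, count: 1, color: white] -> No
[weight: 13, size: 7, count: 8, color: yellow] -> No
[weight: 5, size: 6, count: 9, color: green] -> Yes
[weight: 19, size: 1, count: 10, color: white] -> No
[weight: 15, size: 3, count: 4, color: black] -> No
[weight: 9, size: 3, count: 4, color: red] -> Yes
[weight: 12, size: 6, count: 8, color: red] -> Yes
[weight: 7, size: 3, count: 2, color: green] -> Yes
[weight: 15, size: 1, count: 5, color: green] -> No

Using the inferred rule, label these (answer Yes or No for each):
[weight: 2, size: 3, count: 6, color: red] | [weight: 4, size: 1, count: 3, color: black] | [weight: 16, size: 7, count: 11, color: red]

Yes, Yes, No

The pattern is that an item is 'Yes' exactly when: weight ≤ 12.
Yes: [weight: 2, size: 3, count: 6, color: red], since weight = 2. Yes: [weight: 4, size: 1, count: 3, color: black], since weight = 4. No: [weight: 16, size: 7, count: 11, color: red], since weight = 16.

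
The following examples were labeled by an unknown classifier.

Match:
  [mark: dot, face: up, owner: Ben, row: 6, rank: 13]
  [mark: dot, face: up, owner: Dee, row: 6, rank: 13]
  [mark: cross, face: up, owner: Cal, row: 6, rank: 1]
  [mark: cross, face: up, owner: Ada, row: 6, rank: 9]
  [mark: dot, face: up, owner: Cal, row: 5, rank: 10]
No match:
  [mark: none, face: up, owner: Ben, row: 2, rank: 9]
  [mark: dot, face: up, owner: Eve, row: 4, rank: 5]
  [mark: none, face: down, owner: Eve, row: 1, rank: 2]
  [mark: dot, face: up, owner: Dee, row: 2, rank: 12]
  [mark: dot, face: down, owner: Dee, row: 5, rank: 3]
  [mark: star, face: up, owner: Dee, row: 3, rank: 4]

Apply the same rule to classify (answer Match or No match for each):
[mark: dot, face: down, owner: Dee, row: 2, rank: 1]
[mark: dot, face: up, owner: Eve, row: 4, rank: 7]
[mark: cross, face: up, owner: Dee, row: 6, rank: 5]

A rule that fits every label: face is up AND row ≥ 5 — true of each 'Match' example, false of each 'No match' one.
[mark: dot, face: down, owner: Dee, row: 2, rank: 1] — face is down, row = 2, hence No match.
[mark: dot, face: up, owner: Eve, row: 4, rank: 7] — face is up, row = 4, hence No match.
[mark: cross, face: up, owner: Dee, row: 6, rank: 5] — face is up, row = 6, hence Match.

No match, No match, Match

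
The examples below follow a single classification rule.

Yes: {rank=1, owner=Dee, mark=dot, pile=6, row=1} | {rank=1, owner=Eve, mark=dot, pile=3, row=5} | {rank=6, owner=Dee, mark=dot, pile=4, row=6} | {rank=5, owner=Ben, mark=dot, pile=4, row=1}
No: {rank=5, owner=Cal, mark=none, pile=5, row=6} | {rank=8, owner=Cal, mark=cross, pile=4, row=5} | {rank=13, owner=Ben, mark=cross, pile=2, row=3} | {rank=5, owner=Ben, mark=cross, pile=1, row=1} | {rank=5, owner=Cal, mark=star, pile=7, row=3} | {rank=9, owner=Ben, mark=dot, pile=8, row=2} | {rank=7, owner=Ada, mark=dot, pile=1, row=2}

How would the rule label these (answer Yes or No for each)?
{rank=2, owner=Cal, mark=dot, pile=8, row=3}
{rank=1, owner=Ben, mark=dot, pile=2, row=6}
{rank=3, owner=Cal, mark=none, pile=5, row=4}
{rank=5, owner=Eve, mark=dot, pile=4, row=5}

The common property of the 'Yes' items is: mark is dot AND rank ≤ 6. No 'No' item has it.
{rank=2, owner=Cal, mark=dot, pile=8, row=3}: Yes (mark is dot, rank = 2).
{rank=1, owner=Ben, mark=dot, pile=2, row=6}: Yes (mark is dot, rank = 1).
{rank=3, owner=Cal, mark=none, pile=5, row=4}: No (mark is none, rank = 3).
{rank=5, owner=Eve, mark=dot, pile=4, row=5}: Yes (mark is dot, rank = 5).

Yes, Yes, No, Yes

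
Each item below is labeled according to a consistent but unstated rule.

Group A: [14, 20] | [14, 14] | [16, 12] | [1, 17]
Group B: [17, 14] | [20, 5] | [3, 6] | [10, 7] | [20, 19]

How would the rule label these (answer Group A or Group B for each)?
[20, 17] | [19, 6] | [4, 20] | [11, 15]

Group B, Group B, Group A, Group A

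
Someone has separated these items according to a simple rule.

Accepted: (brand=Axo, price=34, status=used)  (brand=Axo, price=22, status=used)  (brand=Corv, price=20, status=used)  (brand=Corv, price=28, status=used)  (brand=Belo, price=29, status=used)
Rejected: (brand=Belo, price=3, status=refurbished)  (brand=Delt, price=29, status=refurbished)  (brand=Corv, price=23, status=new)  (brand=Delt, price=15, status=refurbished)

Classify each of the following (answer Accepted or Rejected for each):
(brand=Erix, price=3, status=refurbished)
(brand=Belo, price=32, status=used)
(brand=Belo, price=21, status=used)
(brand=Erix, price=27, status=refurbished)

Checking candidate rules against both groups, what survives is: status is used.

Rejected, Accepted, Accepted, Rejected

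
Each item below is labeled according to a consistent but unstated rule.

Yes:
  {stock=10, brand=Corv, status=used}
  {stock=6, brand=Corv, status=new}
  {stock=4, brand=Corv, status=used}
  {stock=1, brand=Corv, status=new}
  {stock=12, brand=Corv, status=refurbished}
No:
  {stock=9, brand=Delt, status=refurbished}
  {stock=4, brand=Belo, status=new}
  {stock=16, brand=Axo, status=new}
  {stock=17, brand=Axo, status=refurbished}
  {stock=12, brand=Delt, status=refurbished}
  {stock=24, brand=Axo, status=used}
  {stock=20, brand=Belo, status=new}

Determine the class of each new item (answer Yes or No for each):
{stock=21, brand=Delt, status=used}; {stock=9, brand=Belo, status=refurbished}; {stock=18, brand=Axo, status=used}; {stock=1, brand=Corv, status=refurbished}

No, No, No, Yes

The classifier is using: brand is Corv.
{stock=21, brand=Delt, status=used}: No (brand is Delt). {stock=9, brand=Belo, status=refurbished}: No (brand is Belo). {stock=18, brand=Axo, status=used}: No (brand is Axo). {stock=1, brand=Corv, status=refurbished}: Yes (brand is Corv).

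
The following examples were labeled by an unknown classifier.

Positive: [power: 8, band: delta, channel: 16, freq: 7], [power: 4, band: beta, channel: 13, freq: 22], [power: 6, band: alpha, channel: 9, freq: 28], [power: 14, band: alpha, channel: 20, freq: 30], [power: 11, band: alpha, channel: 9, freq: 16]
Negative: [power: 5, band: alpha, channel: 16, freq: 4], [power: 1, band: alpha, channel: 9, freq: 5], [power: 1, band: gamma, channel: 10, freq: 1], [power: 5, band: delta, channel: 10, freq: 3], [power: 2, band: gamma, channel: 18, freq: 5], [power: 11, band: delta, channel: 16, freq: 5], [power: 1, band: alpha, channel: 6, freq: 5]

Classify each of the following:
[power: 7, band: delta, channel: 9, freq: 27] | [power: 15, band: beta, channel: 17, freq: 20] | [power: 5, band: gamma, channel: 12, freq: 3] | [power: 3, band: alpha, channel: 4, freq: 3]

Positive, Positive, Negative, Negative

The pattern is that an item is 'Positive' exactly when: freq ≥ 7.
[power: 7, band: delta, channel: 9, freq: 27]: freq = 27, matches → Positive. [power: 15, band: beta, channel: 17, freq: 20]: freq = 20, matches → Positive. [power: 5, band: gamma, channel: 12, freq: 3]: freq = 3, fails this test → Negative. [power: 3, band: alpha, channel: 4, freq: 3]: freq = 3, fails this test → Negative.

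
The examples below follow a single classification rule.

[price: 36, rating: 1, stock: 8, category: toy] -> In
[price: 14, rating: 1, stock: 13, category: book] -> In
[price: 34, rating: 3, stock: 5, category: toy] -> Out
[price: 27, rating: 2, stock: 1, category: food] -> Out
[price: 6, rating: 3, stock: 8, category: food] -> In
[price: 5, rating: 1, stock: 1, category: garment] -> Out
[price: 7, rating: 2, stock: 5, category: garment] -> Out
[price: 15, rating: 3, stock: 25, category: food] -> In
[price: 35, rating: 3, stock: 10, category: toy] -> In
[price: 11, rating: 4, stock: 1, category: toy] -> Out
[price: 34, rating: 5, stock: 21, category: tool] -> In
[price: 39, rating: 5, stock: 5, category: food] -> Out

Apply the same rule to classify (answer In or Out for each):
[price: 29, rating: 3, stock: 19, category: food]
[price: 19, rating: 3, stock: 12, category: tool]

In, In

The simplest hypothesis consistent with all the labels is: stock ≥ 8.
[price: 29, rating: 3, stock: 19, category: food] — stock = 19, hence In.
[price: 19, rating: 3, stock: 12, category: tool] — stock = 12, hence In.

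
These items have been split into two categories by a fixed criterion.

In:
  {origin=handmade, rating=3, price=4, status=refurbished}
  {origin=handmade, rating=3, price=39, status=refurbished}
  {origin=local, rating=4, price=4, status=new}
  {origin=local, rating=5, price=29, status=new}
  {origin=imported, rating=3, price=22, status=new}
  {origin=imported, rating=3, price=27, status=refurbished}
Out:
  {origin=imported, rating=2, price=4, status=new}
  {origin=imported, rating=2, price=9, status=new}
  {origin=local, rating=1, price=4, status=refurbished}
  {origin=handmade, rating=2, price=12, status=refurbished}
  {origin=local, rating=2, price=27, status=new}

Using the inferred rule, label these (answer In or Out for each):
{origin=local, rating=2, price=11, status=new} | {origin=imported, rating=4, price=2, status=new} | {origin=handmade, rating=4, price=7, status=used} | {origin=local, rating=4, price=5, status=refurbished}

Out, In, In, In

The rule appears to be: rating ≥ 3.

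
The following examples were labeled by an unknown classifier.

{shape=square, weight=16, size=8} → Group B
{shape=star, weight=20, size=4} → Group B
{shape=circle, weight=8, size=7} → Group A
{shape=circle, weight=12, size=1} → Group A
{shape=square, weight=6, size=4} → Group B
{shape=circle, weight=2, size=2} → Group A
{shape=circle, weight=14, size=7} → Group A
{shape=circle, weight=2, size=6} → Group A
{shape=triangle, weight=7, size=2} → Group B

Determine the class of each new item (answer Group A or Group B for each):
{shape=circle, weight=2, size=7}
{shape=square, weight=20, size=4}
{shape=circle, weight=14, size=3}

Group A, Group B, Group A

Every 'Group A' example satisfies: shape is circle. None of the 'Group B' examples do.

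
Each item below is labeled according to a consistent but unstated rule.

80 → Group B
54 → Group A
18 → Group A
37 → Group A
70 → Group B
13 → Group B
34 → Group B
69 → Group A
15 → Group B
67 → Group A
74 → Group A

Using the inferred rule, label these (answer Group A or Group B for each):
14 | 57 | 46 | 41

The classifier is using: digit sum ≥ 9.
14: Group B (digit sum 1+4 = 5).
57: Group A (digit sum 5+7 = 12).
46: Group A (digit sum 4+6 = 10).
41: Group B (digit sum 4+1 = 5).

Group B, Group A, Group A, Group B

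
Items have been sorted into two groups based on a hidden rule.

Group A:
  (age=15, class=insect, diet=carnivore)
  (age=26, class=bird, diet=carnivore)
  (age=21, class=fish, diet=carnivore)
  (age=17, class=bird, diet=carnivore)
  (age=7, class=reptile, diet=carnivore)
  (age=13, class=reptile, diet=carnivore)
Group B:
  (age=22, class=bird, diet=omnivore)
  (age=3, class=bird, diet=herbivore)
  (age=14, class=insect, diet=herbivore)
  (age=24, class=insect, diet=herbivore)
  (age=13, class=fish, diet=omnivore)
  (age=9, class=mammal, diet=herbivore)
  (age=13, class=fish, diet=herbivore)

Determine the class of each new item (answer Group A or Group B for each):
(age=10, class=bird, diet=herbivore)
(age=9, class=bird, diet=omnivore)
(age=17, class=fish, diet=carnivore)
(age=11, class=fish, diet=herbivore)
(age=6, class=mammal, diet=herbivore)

Group B, Group B, Group A, Group B, Group B

Looking at the examples, the only property every 'Group A' case has and every 'Group B' case lacks is: diet is carnivore.
(age=10, class=bird, diet=herbivore): Group B (diet is herbivore). (age=9, class=bird, diet=omnivore): Group B (diet is omnivore). (age=17, class=fish, diet=carnivore): Group A (diet is carnivore). (age=11, class=fish, diet=herbivore): Group B (diet is herbivore). (age=6, class=mammal, diet=herbivore): Group B (diet is herbivore).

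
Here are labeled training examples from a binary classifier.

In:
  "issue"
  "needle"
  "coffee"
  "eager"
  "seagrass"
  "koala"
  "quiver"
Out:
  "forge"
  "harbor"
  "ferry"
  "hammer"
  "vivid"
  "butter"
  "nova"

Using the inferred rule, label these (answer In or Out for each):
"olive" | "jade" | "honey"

The classifier is using: has ≥ 3 vowels.
"olive" — 3 vowels, hence In. "jade" — 2 vowels, hence Out. "honey" — 2 vowels, hence Out.

In, Out, Out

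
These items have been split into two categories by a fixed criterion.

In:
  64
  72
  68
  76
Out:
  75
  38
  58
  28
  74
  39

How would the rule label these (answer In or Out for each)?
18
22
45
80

Out, Out, Out, In

The rule appears to be: multiple of 4 AND at least 38.
18 — 18 = 4·4 + 2, 18 < 38, hence Out.
22 — 22 = 4·5 + 2, 22 < 38, hence Out.
45 — 45 = 4·11 + 1, 45 ≥ 38, hence Out.
80 — 80 = 4·20, 80 ≥ 38, hence In.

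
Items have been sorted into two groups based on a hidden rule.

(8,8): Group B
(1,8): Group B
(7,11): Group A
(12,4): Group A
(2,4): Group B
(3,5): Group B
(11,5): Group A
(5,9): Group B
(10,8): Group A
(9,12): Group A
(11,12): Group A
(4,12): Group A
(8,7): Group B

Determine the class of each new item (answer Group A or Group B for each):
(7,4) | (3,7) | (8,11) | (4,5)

The classifier is using: max ≥ 10.

Group B, Group B, Group A, Group B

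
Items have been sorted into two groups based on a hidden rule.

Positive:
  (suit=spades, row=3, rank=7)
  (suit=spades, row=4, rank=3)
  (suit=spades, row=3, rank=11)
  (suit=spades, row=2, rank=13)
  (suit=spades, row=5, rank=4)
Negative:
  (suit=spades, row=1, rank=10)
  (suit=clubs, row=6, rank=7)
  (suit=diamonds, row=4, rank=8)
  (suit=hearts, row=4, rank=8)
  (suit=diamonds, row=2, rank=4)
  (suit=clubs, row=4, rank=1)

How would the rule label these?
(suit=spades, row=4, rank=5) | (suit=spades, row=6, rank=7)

Positive, Positive

A rule that fits every label: suit is spades AND row ≥ 2 — true of each 'Positive' example, false of each 'Negative' one.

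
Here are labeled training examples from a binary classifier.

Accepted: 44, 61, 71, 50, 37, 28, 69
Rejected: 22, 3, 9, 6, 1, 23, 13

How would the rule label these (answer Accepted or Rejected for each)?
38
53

Accepted, Accepted

The classifier is using: at least 28.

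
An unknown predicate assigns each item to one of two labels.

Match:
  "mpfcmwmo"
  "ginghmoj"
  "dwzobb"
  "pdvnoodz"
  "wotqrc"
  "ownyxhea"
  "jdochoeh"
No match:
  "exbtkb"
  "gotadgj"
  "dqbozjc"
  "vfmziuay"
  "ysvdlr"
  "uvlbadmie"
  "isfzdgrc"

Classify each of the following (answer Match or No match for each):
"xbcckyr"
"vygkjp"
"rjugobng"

No match, No match, Match

The common property of the 'Match' items is: even length AND contains 'o'. No 'No match' item has it.
"xbcckyr": length 7, no 'o', does not pass → No match.
"vygkjp": length 6, no 'o', does not pass → No match.
"rjugobng": length 8, has 'o', matches → Match.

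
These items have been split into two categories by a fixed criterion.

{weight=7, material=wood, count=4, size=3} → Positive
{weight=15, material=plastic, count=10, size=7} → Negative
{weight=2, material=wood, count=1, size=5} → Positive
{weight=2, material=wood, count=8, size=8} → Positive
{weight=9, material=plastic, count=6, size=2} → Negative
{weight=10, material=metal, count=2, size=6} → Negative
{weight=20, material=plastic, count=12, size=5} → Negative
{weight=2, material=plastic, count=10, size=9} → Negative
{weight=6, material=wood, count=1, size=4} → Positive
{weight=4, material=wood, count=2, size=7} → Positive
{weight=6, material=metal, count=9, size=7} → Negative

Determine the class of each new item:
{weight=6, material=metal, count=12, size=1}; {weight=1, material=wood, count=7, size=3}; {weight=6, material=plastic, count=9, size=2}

The classifier is using: material is wood.

Negative, Positive, Negative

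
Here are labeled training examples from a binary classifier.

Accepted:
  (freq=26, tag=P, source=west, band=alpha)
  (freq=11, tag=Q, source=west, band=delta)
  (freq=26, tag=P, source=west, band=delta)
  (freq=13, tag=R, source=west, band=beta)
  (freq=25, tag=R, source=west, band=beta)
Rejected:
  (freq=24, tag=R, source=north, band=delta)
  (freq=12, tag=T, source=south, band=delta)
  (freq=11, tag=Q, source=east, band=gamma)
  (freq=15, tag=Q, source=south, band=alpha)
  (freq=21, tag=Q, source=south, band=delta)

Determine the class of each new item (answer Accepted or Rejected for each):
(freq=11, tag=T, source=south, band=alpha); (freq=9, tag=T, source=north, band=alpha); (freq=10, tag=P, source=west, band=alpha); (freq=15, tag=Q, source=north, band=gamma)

Every 'Accepted' example satisfies: source is west. None of the 'Rejected' examples do.
(freq=11, tag=T, source=south, band=alpha) — source is south, hence Rejected.
(freq=9, tag=T, source=north, band=alpha) — source is north, hence Rejected.
(freq=10, tag=P, source=west, band=alpha) — source is west, hence Accepted.
(freq=15, tag=Q, source=north, band=gamma) — source is north, hence Rejected.

Rejected, Rejected, Accepted, Rejected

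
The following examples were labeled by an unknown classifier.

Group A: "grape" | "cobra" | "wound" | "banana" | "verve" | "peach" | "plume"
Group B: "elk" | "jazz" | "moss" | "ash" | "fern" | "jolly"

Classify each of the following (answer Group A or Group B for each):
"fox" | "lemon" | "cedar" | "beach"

Group B, Group A, Group A, Group A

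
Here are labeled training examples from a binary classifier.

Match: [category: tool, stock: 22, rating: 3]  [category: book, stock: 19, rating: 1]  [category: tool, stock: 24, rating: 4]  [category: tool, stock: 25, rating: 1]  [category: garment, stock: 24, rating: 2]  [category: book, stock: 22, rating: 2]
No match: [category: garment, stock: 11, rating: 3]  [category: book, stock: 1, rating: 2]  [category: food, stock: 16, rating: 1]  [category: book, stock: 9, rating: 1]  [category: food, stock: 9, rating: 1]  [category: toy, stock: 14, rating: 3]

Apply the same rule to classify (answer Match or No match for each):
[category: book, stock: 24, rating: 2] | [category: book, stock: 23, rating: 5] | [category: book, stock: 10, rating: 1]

Match, Match, No match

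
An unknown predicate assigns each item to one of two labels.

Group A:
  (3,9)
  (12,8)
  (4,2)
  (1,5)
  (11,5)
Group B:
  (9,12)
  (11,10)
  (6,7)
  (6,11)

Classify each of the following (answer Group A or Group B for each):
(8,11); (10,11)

Group B, Group B

'Group A' ⟺ sum is even.
(8,11): 8+11 = 19, doesn't qualify → Group B. (10,11): 10+11 = 21, doesn't qualify → Group B.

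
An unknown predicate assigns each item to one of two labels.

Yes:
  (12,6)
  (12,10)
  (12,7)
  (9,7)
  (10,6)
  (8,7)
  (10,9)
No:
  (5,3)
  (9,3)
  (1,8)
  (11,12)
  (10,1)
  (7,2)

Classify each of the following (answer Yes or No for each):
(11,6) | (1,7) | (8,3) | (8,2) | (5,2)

Yes, No, No, No, No

The common property of the 'Yes' items is: first > second AND sum ≥ 15. No 'No' item has it.
(11,6): 11 > 6, 11+6 = 17, checks out → Yes. (1,7): 1 < 7, 1+7 = 8, fails this test → No. (8,3): 8 > 3, 8+3 = 11, fails this test → No. (8,2): 8 > 2, 8+2 = 10, fails this test → No. (5,2): 5 > 2, 5+2 = 7, fails this test → No.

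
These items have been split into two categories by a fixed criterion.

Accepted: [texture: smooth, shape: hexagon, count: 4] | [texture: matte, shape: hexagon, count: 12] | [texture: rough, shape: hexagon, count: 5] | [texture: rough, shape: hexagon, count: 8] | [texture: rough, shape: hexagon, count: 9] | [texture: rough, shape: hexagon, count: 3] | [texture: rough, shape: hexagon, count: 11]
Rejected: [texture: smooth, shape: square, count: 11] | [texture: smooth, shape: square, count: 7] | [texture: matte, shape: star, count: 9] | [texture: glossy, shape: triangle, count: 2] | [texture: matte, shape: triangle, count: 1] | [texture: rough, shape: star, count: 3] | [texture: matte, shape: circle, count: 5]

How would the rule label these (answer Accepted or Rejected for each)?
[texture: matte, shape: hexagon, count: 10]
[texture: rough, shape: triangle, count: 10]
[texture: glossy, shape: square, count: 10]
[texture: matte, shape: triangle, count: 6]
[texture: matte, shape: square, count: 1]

The distinguishing property — shape is hexagon — holds for all the 'Accepted' cases and none of the 'Rejected' cases.

Accepted, Rejected, Rejected, Rejected, Rejected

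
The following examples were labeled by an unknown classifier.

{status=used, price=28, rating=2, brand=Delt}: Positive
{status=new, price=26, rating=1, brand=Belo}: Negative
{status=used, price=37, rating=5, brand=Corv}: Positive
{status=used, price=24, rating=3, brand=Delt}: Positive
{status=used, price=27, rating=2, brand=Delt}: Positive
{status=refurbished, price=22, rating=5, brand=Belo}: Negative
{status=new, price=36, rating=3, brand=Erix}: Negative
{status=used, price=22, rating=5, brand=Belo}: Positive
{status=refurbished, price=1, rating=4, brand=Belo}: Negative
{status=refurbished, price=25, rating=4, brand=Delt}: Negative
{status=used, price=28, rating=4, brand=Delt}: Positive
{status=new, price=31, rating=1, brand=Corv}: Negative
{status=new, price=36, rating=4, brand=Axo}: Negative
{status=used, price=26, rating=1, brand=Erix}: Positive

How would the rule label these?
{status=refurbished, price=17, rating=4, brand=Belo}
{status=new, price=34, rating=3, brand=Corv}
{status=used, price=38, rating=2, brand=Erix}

The distinguishing property — status is used — holds for all the 'Positive' cases and none of the 'Negative' cases.
{status=refurbished, price=17, rating=4, brand=Belo}: Negative (status is refurbished). {status=new, price=34, rating=3, brand=Corv}: Negative (status is new). {status=used, price=38, rating=2, brand=Erix}: Positive (status is used).

Negative, Negative, Positive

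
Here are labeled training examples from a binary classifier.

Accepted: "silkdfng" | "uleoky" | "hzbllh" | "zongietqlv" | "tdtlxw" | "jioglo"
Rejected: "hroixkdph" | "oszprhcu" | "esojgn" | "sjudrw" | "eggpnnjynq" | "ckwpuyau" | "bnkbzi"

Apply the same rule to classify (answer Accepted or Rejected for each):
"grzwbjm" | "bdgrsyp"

Rejected, Rejected

The rule appears to be: contains 'l'.
"grzwbjm": no 'l' — does not pass, so Rejected.
"bdgrsyp": no 'l' — does not pass, so Rejected.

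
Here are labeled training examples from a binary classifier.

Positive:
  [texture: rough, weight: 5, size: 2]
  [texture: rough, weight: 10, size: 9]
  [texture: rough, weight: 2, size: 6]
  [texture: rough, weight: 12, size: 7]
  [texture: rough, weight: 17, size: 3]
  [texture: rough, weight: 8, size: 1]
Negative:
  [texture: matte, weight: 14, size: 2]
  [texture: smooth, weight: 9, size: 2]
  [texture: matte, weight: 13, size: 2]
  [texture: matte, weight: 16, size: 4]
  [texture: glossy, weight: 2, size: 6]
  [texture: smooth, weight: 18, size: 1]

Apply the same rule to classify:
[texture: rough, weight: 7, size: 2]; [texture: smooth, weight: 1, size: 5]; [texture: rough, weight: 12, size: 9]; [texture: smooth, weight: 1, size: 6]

Positive, Negative, Positive, Negative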